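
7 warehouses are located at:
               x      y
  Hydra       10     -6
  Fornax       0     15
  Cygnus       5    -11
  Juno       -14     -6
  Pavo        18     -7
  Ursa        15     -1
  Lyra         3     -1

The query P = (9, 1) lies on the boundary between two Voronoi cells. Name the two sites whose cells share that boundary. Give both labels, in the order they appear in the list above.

Squared distances from P to each site:
d²(P, Hydra) = (9−10)² + (1−(-6))² = 1 + 49 = 50
d²(P, Fornax) = (9−0)² + (1−15)² = 81 + 196 = 277
d²(P, Cygnus) = (9−5)² + (1−(-11))² = 16 + 144 = 160
d²(P, Juno) = (9−(-14))² + (1−(-6))² = 529 + 49 = 578
d²(P, Pavo) = (9−18)² + (1−(-7))² = 81 + 64 = 145
d²(P, Ursa) = (9−15)² + (1−(-1))² = 36 + 4 = 40
d²(P, Lyra) = (9−3)² + (1−(-1))² = 36 + 4 = 40
P is equidistant from Ursa and Lyra (both at squared distance 40), and every other site is strictly farther — so P lies on the Ursa–Lyra Voronoi edge.

Ursa and Lyra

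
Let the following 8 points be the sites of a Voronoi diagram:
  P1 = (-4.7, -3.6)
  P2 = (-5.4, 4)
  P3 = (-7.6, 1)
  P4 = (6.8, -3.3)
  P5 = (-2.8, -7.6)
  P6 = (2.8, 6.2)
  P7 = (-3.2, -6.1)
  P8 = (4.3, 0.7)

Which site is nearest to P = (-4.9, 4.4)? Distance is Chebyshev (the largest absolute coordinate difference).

d(P,P1) = max(0.2, 8) = 8
d(P,P2) = max(0.5, 0.4) = 0.5
d(P,P3) = max(2.7, 3.4) = 3.4
d(P,P4) = max(11.7, 7.7) = 11.7
d(P,P5) = max(2.1, 12) = 12
d(P,P6) = max(7.7, 1.8) = 7.7
d(P,P7) = max(1.7, 10.5) = 10.5
d(P,P8) = max(9.2, 3.7) = 9.2
Minimum is at P2.

P2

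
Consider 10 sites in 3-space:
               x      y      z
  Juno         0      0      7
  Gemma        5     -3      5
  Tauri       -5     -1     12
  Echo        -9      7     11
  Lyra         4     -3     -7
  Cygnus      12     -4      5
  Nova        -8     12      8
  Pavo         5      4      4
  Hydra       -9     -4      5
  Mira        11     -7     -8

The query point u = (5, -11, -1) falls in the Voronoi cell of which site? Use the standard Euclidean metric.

Gemma

Compare squared distances (the ordering matches that of the actual distances):
d²(u, Juno) = (5−0)² + (-11−0)² + (-1−7)² = 25 + 121 + 64 = 210
d²(u, Gemma) = (5−5)² + (-11−(-3))² + (-1−5)² = 0 + 64 + 36 = 100
d²(u, Tauri) = (5−(-5))² + (-11−(-1))² + (-1−12)² = 100 + 100 + 169 = 369
d²(u, Echo) = (5−(-9))² + (-11−7)² + (-1−11)² = 196 + 324 + 144 = 664
d²(u, Lyra) = (5−4)² + (-11−(-3))² + (-1−(-7))² = 1 + 64 + 36 = 101
d²(u, Cygnus) = (5−12)² + (-11−(-4))² + (-1−5)² = 49 + 49 + 36 = 134
d²(u, Nova) = (5−(-8))² + (-11−12)² + (-1−8)² = 169 + 529 + 81 = 779
d²(u, Pavo) = (5−5)² + (-11−4)² + (-1−4)² = 0 + 225 + 25 = 250
d²(u, Hydra) = (5−(-9))² + (-11−(-4))² + (-1−5)² = 196 + 49 + 36 = 281
d²(u, Mira) = (5−11)² + (-11−(-7))² + (-1−(-8))² = 36 + 16 + 49 = 101
The smallest is to Gemma, so u lies in the Voronoi region of Gemma.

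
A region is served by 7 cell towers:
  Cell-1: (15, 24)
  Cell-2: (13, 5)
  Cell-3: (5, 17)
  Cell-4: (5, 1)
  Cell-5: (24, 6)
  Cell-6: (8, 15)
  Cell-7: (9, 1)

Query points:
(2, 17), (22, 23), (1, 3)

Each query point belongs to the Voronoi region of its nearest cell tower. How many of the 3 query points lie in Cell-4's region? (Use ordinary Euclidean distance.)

(2, 17) — d² to each: Cell-1:218, Cell-2:265, Cell-3:9, Cell-4:265, Cell-5:605, Cell-6:40, Cell-7:305 → nearest is Cell-3
(22, 23) — d² to each: Cell-1:50, Cell-2:405, Cell-3:325, Cell-4:773, Cell-5:293, Cell-6:260, Cell-7:653 → nearest is Cell-1
(1, 3) — d² to each: Cell-1:637, Cell-2:148, Cell-3:212, Cell-4:20, Cell-5:538, Cell-6:193, Cell-7:68 → nearest is Cell-4
1 of the 3 points has Cell-4 as nearest.

1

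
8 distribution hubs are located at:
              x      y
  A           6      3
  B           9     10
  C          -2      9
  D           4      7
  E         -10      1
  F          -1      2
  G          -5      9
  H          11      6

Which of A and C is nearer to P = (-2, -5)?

A

Compare squared distances:
|PA|² = (-2−6)² + (-5−3)² = 64 + 64 = 128
|PC|² = (-2−(-2))² + (-5−9)² = 0 + 196 = 196
128 < 196, so A is closer.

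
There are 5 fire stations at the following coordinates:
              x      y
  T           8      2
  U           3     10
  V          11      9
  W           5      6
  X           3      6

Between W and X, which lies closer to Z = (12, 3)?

Compare squared distances:
|ZW|² = (12−5)² + (3−6)² = 49 + 9 = 58
|ZX|² = (12−3)² + (3−6)² = 81 + 9 = 90
58 < 90, so W is closer.

W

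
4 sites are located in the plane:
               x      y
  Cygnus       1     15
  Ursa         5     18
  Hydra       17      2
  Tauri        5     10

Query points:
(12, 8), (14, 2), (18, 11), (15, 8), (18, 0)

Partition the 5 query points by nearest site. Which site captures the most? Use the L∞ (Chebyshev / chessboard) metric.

(12, 8) — d to each: Cygnus:11, Ursa:10, Hydra:6, Tauri:7 → nearest is Hydra
(14, 2) — d to each: Cygnus:13, Ursa:16, Hydra:3, Tauri:9 → nearest is Hydra
(18, 11) — d to each: Cygnus:17, Ursa:13, Hydra:9, Tauri:13 → nearest is Hydra
(15, 8) — d to each: Cygnus:14, Ursa:10, Hydra:6, Tauri:10 → nearest is Hydra
(18, 0) — d to each: Cygnus:17, Ursa:18, Hydra:2, Tauri:13 → nearest is Hydra
Tally — Hydra:5. Hydra captures the most (5).

Hydra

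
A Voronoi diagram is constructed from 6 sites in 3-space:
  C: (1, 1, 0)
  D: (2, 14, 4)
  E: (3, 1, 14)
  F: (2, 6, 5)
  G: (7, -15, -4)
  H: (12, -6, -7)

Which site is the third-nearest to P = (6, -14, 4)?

Squared Euclidean distances:
|PC|² = (6−1)² + (-14−1)² + (4−0)² = 25 + 225 + 16 = 266
|PD|² = (6−2)² + (-14−14)² + (4−4)² = 16 + 784 + 0 = 800
|PE|² = (6−3)² + (-14−1)² + (4−14)² = 9 + 225 + 100 = 334
|PF|² = (6−2)² + (-14−6)² + (4−5)² = 16 + 400 + 1 = 417
|PG|² = (6−7)² + (-14−(-15))² + (4−(-4))² = 1 + 1 + 64 = 66
|PH|² = (6−12)² + (-14−(-6))² + (4−(-7))² = 36 + 64 + 121 = 221
Sorted ascending: G, H, C, E, … — the third-nearest is C.

C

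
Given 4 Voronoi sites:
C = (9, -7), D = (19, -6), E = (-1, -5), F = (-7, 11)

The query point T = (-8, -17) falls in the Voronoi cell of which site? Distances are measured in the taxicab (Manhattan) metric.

E

d(T,C) = |-8−9| + |-17−(-7)| = 17 + 10 = 27
d(T,D) = |-8−19| + |-17−(-6)| = 27 + 11 = 38
d(T,E) = |-8−(-1)| + |-17−(-5)| = 7 + 12 = 19
d(T,F) = |-8−(-7)| + |-17−11| = 1 + 28 = 29
The smallest is to E, so T lies in the Voronoi region of E.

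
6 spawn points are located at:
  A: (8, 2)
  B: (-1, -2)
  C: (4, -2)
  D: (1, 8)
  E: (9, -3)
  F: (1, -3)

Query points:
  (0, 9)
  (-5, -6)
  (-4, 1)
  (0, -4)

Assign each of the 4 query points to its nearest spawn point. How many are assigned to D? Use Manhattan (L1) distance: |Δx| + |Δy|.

1

(0, 9) — d to each: A:15, B:12, C:15, D:2, E:21, F:13 → nearest is D
(-5, -6) — d to each: A:21, B:8, C:13, D:20, E:17, F:9 → nearest is B
(-4, 1) — d to each: A:13, B:6, C:11, D:12, E:17, F:9 → nearest is B
(0, -4) — d to each: A:14, B:3, C:6, D:13, E:10, F:2 → nearest is F
1 of the 4 points has D as nearest.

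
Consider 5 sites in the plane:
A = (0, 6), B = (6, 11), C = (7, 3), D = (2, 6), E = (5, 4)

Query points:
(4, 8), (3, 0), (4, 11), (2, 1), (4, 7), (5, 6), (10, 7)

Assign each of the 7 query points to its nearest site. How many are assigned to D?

2

(4, 8) — d² to each: A:20, B:13, C:34, D:8, E:17 → nearest is D
(3, 0) — d² to each: A:45, B:130, C:25, D:37, E:20 → nearest is E
(4, 11) — d² to each: A:41, B:4, C:73, D:29, E:50 → nearest is B
(2, 1) — d² to each: A:29, B:116, C:29, D:25, E:18 → nearest is E
(4, 7) — d² to each: A:17, B:20, C:25, D:5, E:10 → nearest is D
(5, 6) — d² to each: A:25, B:26, C:13, D:9, E:4 → nearest is E
(10, 7) — d² to each: A:101, B:32, C:25, D:65, E:34 → nearest is C
2 of the 7 points have D as nearest.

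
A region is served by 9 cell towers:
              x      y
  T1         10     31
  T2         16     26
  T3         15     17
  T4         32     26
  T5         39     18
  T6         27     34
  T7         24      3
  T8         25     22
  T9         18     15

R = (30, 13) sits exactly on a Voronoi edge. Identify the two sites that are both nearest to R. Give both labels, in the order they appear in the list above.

Squared distances from R to each site:
|RT1|² = (30−10)² + (13−31)² = 400 + 324 = 724
|RT2|² = (30−16)² + (13−26)² = 196 + 169 = 365
|RT3|² = (30−15)² + (13−17)² = 225 + 16 = 241
|RT4|² = (30−32)² + (13−26)² = 4 + 169 = 173
|RT5|² = (30−39)² + (13−18)² = 81 + 25 = 106
|RT6|² = (30−27)² + (13−34)² = 9 + 441 = 450
|RT7|² = (30−24)² + (13−3)² = 36 + 100 = 136
|RT8|² = (30−25)² + (13−22)² = 25 + 81 = 106
|RT9|² = (30−18)² + (13−15)² = 144 + 4 = 148
R is equidistant from T5 and T8 (both at squared distance 106), and every other site is strictly farther — so R lies on the T5–T8 Voronoi edge.

T5 and T8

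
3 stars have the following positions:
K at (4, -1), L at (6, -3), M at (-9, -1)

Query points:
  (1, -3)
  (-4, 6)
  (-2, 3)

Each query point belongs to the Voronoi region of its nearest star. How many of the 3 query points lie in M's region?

1

(1, -3) — d² to each: K:13, L:25, M:104 → nearest is K
(-4, 6) — d² to each: K:113, L:181, M:74 → nearest is M
(-2, 3) — d² to each: K:52, L:100, M:65 → nearest is K
1 of the 3 points has M as nearest.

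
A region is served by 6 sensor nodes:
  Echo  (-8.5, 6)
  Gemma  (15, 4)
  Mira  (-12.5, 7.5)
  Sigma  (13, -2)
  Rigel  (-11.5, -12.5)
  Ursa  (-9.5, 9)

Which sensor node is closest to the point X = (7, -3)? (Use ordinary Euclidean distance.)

Sigma

Since √ is increasing, it suffices to compare squared distances:
d²(X, Echo) = (7−(-8.5))² + (-3−6)² = 240.25 + 81 = 321.25
d²(X, Gemma) = (7−15)² + (-3−4)² = 64 + 49 = 113
d²(X, Mira) = (7−(-12.5))² + (-3−7.5)² = 380.25 + 110.25 = 490.5
d²(X, Sigma) = (7−13)² + (-3−(-2))² = 36 + 1 = 37
d²(X, Rigel) = (7−(-11.5))² + (-3−(-12.5))² = 342.25 + 90.25 = 432.5
d²(X, Ursa) = (7−(-9.5))² + (-3−9)² = 272.25 + 144 = 416.25
The smallest is to Sigma, so X lies in the Voronoi region of Sigma.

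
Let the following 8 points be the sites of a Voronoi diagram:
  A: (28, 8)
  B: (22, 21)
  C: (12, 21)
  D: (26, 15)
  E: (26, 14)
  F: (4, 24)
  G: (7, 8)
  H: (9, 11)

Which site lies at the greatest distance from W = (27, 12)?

F

Since √ is increasing, it suffices to compare squared distances:
|WA|² = (27−28)² + (12−8)² = 1 + 16 = 17
|WB|² = (27−22)² + (12−21)² = 25 + 81 = 106
|WC|² = (27−12)² + (12−21)² = 225 + 81 = 306
|WD|² = (27−26)² + (12−15)² = 1 + 9 = 10
|WE|² = (27−26)² + (12−14)² = 1 + 4 = 5
|WF|² = (27−4)² + (12−24)² = 529 + 144 = 673
|WG|² = (27−7)² + (12−8)² = 400 + 16 = 416
|WH|² = (27−9)² + (12−11)² = 324 + 1 = 325
The largest is to F.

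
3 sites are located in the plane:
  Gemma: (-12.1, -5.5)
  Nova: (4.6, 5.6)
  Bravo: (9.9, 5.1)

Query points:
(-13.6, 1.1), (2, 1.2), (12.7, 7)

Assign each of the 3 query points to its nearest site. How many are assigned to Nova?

(-13.6, 1.1) — d² to each: Gemma:45.81, Nova:351.49, Bravo:568.25 → nearest is Gemma
(2, 1.2) — d² to each: Gemma:243.7, Nova:26.12, Bravo:77.62 → nearest is Nova
(12.7, 7) — d² to each: Gemma:771.29, Nova:67.57, Bravo:11.45 → nearest is Bravo
1 of the 3 points has Nova as nearest.

1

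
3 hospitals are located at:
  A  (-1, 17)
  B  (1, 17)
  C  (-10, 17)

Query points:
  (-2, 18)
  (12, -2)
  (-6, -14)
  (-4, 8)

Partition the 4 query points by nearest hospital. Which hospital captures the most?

A

(-2, 18) — d² to each: A:2, B:10, C:65 → nearest is A
(12, -2) — d² to each: A:530, B:482, C:845 → nearest is B
(-6, -14) — d² to each: A:986, B:1010, C:977 → nearest is C
(-4, 8) — d² to each: A:90, B:106, C:117 → nearest is A
Tally — A:2, B:1, C:1. A captures the most (2).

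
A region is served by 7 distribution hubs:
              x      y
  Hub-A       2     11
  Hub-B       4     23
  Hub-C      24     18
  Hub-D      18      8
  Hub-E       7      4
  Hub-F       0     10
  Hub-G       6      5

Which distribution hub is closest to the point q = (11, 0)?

Since √ is increasing, it suffices to compare squared distances:
d²(q, Hub-A) = (11−2)² + (0−11)² = 81 + 121 = 202
d²(q, Hub-B) = (11−4)² + (0−23)² = 49 + 529 = 578
d²(q, Hub-C) = (11−24)² + (0−18)² = 169 + 324 = 493
d²(q, Hub-D) = (11−18)² + (0−8)² = 49 + 64 = 113
d²(q, Hub-E) = (11−7)² + (0−4)² = 16 + 16 = 32
d²(q, Hub-F) = (11−0)² + (0−10)² = 121 + 100 = 221
d²(q, Hub-G) = (11−6)² + (0−5)² = 25 + 25 = 50
The smallest is to Hub-E, so q lies in the Voronoi region of Hub-E.

Hub-E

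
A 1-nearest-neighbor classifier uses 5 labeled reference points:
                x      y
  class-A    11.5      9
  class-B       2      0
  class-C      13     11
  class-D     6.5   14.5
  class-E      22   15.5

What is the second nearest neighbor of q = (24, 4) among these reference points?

class-C

Squared Euclidean distances:
d²(q, class-A) = (24−11.5)² + (4−9)² = 156.25 + 25 = 181.25
d²(q, class-B) = (24−2)² + (4−0)² = 484 + 16 = 500
d²(q, class-C) = (24−13)² + (4−11)² = 121 + 49 = 170
d²(q, class-D) = (24−6.5)² + (4−14.5)² = 306.25 + 110.25 = 416.5
d²(q, class-E) = (24−22)² + (4−15.5)² = 4 + 132.25 = 136.25
Sorted ascending: class-E, class-C, class-A, … — the second-nearest is class-C.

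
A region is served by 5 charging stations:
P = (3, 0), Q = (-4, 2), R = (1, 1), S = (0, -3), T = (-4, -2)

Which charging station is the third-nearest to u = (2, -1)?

Squared Euclidean distances:
|uP|² = (2−3)² + (-1−0)² = 1 + 1 = 2
|uQ|² = (2−(-4))² + (-1−2)² = 36 + 9 = 45
|uR|² = (2−1)² + (-1−1)² = 1 + 4 = 5
|uS|² = (2−0)² + (-1−(-3))² = 4 + 4 = 8
|uT|² = (2−(-4))² + (-1−(-2))² = 36 + 1 = 37
Sorted ascending: P, R, S, T, … — the third-nearest is S.

S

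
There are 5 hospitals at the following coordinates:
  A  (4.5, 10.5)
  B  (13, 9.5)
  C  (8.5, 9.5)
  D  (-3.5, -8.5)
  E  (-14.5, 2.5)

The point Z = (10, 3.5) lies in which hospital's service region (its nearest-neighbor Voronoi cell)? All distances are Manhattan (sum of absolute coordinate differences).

d(Z,A) = |10−4.5| + |3.5−10.5| = 5.5 + 7 = 12.5
d(Z,B) = |10−13| + |3.5−9.5| = 3 + 6 = 9
d(Z,C) = |10−8.5| + |3.5−9.5| = 1.5 + 6 = 7.5
d(Z,D) = |10−(-3.5)| + |3.5−(-8.5)| = 13.5 + 12 = 25.5
d(Z,E) = |10−(-14.5)| + |3.5−2.5| = 24.5 + 1 = 25.5
The smallest is to C, so Z lies in the Voronoi region of C.

C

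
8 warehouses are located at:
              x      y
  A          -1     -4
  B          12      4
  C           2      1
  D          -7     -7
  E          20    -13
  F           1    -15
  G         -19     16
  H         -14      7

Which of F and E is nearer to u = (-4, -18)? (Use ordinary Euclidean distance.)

F

Compare squared distances:
|uF|² = (-4−1)² + (-18−(-15))² = 25 + 9 = 34
|uE|² = (-4−20)² + (-18−(-13))² = 576 + 25 = 601
34 < 601, so F is closer.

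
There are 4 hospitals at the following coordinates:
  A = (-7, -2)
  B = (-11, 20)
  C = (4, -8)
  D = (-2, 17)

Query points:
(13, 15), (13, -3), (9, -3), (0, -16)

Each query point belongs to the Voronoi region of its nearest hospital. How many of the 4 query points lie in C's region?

(13, 15) — d² to each: A:689, B:601, C:610, D:229 → nearest is D
(13, -3) — d² to each: A:401, B:1105, C:106, D:625 → nearest is C
(9, -3) — d² to each: A:257, B:929, C:50, D:521 → nearest is C
(0, -16) — d² to each: A:245, B:1417, C:80, D:1093 → nearest is C
3 of the 4 points have C as nearest.

3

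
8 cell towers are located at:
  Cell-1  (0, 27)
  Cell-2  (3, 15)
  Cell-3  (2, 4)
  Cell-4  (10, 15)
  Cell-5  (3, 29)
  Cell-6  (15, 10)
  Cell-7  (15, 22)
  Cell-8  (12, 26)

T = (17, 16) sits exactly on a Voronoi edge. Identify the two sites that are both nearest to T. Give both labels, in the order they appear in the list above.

Cell-6 and Cell-7

Squared distances from T to each site:
d²(T, Cell-1) = (17−0)² + (16−27)² = 289 + 121 = 410
d²(T, Cell-2) = (17−3)² + (16−15)² = 196 + 1 = 197
d²(T, Cell-3) = (17−2)² + (16−4)² = 225 + 144 = 369
d²(T, Cell-4) = (17−10)² + (16−15)² = 49 + 1 = 50
d²(T, Cell-5) = (17−3)² + (16−29)² = 196 + 169 = 365
d²(T, Cell-6) = (17−15)² + (16−10)² = 4 + 36 = 40
d²(T, Cell-7) = (17−15)² + (16−22)² = 4 + 36 = 40
d²(T, Cell-8) = (17−12)² + (16−26)² = 25 + 100 = 125
T is equidistant from Cell-6 and Cell-7 (both at squared distance 40), and every other site is strictly farther — so T lies on the Cell-6–Cell-7 Voronoi edge.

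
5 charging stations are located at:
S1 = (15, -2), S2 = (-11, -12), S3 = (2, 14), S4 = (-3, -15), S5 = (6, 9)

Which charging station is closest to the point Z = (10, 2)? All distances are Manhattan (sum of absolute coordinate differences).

S1

d(Z,S1) = |10−15| + |2−(-2)| = 5 + 4 = 9
d(Z,S2) = |10−(-11)| + |2−(-12)| = 21 + 14 = 35
d(Z,S3) = |10−2| + |2−14| = 8 + 12 = 20
d(Z,S4) = |10−(-3)| + |2−(-15)| = 13 + 17 = 30
d(Z,S5) = |10−6| + |2−9| = 4 + 7 = 11
S1 is nearest.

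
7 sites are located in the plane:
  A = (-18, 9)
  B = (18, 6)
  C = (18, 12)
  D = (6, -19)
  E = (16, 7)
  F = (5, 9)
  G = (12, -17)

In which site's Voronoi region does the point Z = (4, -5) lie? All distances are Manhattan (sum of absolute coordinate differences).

F

d(Z,A) = |4−(-18)| + |-5−9| = 22 + 14 = 36
d(Z,B) = |4−18| + |-5−6| = 14 + 11 = 25
d(Z,C) = |4−18| + |-5−12| = 14 + 17 = 31
d(Z,D) = |4−6| + |-5−(-19)| = 2 + 14 = 16
d(Z,E) = |4−16| + |-5−7| = 12 + 12 = 24
d(Z,F) = |4−5| + |-5−9| = 1 + 14 = 15
d(Z,G) = |4−12| + |-5−(-17)| = 8 + 12 = 20
The smallest is to F, so Z lies in the Voronoi region of F.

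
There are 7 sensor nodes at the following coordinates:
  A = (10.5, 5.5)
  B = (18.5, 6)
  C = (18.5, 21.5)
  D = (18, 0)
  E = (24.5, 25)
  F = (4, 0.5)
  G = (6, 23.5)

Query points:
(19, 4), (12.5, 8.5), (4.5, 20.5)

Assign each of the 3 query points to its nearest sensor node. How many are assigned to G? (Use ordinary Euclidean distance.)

1

(19, 4) — d² to each: A:74.5, B:4.25, C:306.5, D:17, E:471.25, F:237.25, G:549.25 → nearest is B
(12.5, 8.5) — d² to each: A:13, B:42.25, C:205, D:102.5, E:416.25, F:136.25, G:267.25 → nearest is A
(4.5, 20.5) — d² to each: A:261, B:406.25, C:197, D:602.5, E:420.25, F:400.25, G:11.25 → nearest is G
1 of the 3 points has G as nearest.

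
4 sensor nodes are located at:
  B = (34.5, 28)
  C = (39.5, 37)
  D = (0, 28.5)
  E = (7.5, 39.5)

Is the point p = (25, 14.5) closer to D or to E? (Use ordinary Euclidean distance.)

Compare squared distances:
|pD|² = (25−0)² + (14.5−28.5)² = 625 + 196 = 821
|pE|² = (25−7.5)² + (14.5−39.5)² = 306.25 + 625 = 931.25
821 < 931.25, so D is closer.

D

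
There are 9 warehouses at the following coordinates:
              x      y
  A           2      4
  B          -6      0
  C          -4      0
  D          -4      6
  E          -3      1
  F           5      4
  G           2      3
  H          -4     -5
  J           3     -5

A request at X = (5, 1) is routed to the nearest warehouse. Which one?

Squared Euclidean distances:
|XA|² = 9 + 9 = 18
|XB|² = 121 + 1 = 122
|XC|² = 81 + 1 = 82
|XD|² = 81 + 25 = 106
|XE|² = 64 + 0 = 64
|XF|² = 0 + 9 = 9
|XG|² = 9 + 4 = 13
|XH|² = 81 + 36 = 117
|XJ|² = 4 + 36 = 40
F is nearest.

F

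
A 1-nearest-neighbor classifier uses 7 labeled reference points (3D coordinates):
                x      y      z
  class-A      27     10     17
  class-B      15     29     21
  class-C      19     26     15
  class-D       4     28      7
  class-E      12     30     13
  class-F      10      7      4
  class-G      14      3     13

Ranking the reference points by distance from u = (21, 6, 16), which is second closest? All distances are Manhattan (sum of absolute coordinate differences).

d(u, class-A) = |21−27| + |6−10| + |16−17| = 6 + 4 + 1 = 11
d(u, class-B) = |21−15| + |6−29| + |16−21| = 6 + 23 + 5 = 34
d(u, class-C) = |21−19| + |6−26| + |16−15| = 2 + 20 + 1 = 23
d(u, class-D) = |21−4| + |6−28| + |16−7| = 17 + 22 + 9 = 48
d(u, class-E) = |21−12| + |6−30| + |16−13| = 9 + 24 + 3 = 36
d(u, class-F) = |21−10| + |6−7| + |16−4| = 11 + 1 + 12 = 24
d(u, class-G) = |21−14| + |6−3| + |16−13| = 7 + 3 + 3 = 13
Sorted ascending: class-A, class-G, class-C, … — the second-nearest is class-G.

class-G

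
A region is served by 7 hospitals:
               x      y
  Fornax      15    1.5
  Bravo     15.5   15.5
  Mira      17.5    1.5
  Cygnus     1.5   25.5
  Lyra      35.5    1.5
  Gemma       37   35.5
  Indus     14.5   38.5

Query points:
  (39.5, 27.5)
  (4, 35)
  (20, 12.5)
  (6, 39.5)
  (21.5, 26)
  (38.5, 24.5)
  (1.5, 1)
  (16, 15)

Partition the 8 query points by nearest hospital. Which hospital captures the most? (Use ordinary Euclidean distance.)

Bravo

(39.5, 27.5) — d² to each: Fornax:1276.25, Bravo:720, Mira:1160, Cygnus:1448, Lyra:692, Gemma:70.25, Indus:746 → nearest is Gemma
(4, 35) — d² to each: Fornax:1243.25, Bravo:512.5, Mira:1304.5, Cygnus:96.5, Lyra:2114.5, Gemma:1089.25, Indus:122.5 → nearest is Cygnus
(20, 12.5) — d² to each: Fornax:146, Bravo:29.25, Mira:127.25, Cygnus:511.25, Lyra:361.25, Gemma:818, Indus:706.25 → nearest is Bravo
(6, 39.5) — d² to each: Fornax:1525, Bravo:666.25, Mira:1576.25, Cygnus:216.25, Lyra:2314.25, Gemma:977, Indus:73.25 → nearest is Indus
(21.5, 26) — d² to each: Fornax:642.5, Bravo:146.25, Mira:616.25, Cygnus:400.25, Lyra:796.25, Gemma:330.5, Indus:205.25 → nearest is Bravo
(38.5, 24.5) — d² to each: Fornax:1081.25, Bravo:610, Mira:970, Cygnus:1370, Lyra:538, Gemma:123.25, Indus:772 → nearest is Gemma
(1.5, 1) — d² to each: Fornax:182.5, Bravo:406.25, Mira:256.25, Cygnus:600.25, Lyra:1156.25, Gemma:2450.5, Indus:1575.25 → nearest is Fornax
(16, 15) — d² to each: Fornax:183.25, Bravo:0.5, Mira:184.5, Cygnus:320.5, Lyra:562.5, Gemma:861.25, Indus:554.5 → nearest is Bravo
Tally — Fornax:1, Bravo:3, Cygnus:1, Gemma:2, Indus:1. Bravo captures the most (3).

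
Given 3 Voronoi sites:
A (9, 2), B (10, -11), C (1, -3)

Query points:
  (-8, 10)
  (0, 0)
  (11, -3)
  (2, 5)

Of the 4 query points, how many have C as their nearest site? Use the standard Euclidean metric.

2

(-8, 10) — d² to each: A:353, B:765, C:250 → nearest is C
(0, 0) — d² to each: A:85, B:221, C:10 → nearest is C
(11, -3) — d² to each: A:29, B:65, C:100 → nearest is A
(2, 5) — d² to each: A:58, B:320, C:65 → nearest is A
2 of the 4 points have C as nearest.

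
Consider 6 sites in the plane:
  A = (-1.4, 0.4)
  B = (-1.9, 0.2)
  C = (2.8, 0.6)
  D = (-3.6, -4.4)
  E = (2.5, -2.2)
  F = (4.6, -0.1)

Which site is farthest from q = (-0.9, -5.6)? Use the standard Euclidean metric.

Compare squared distances (the ordering matches that of the actual distances):
|qA|² = (-0.9−(-1.4))² + (-5.6−0.4)² = 0.25 + 36 = 36.25
|qB|² = (-0.9−(-1.9))² + (-5.6−0.2)² = 1 + 33.64 = 34.64
|qC|² = (-0.9−2.8)² + (-5.6−0.6)² = 13.69 + 38.44 = 52.13
|qD|² = (-0.9−(-3.6))² + (-5.6−(-4.4))² = 7.29 + 1.44 = 8.73
|qE|² = (-0.9−2.5)² + (-5.6−(-2.2))² = 11.56 + 11.56 = 23.12
|qF|² = (-0.9−4.6)² + (-5.6−(-0.1))² = 30.25 + 30.25 = 60.5
The largest is to F.

F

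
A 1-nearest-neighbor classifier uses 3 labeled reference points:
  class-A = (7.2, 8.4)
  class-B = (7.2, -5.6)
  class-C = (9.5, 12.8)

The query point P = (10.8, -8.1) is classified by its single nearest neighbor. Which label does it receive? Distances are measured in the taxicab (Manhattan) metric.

class-B

d(P, class-A) = |10.8−7.2| + |-8.1−8.4| = 3.6 + 16.5 = 20.1
d(P, class-B) = |10.8−7.2| + |-8.1−(-5.6)| = 3.6 + 2.5 = 6.1
d(P, class-C) = |10.8−9.5| + |-8.1−12.8| = 1.3 + 20.9 = 22.2
class-B is nearest.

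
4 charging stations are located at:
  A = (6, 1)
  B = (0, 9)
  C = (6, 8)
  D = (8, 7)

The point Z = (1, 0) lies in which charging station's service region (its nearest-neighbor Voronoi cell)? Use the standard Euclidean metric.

A

Squared Euclidean distances:
|ZA|² = 25 + 1 = 26
|ZB|² = 1 + 81 = 82
|ZC|² = 25 + 64 = 89
|ZD|² = 49 + 49 = 98
Minimum is at A.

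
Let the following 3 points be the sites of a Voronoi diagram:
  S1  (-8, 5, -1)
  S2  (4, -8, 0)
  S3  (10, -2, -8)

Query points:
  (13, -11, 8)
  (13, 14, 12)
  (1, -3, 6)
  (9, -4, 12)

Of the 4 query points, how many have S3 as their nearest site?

1

(13, -11, 8) — d² to each: S1:778, S2:154, S3:346 → nearest is S2
(13, 14, 12) — d² to each: S1:691, S2:709, S3:665 → nearest is S3
(1, -3, 6) — d² to each: S1:194, S2:70, S3:278 → nearest is S2
(9, -4, 12) — d² to each: S1:539, S2:185, S3:405 → nearest is S2
1 of the 4 points has S3 as nearest.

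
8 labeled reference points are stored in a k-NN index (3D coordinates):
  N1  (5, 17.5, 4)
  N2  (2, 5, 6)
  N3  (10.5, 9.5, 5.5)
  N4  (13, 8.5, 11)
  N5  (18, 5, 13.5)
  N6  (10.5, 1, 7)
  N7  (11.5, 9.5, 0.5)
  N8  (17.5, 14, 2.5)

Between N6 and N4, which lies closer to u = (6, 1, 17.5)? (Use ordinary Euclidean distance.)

N6

Compare squared distances:
|uN6|² = (6−10.5)² + (1−1)² + (17.5−7)² = 20.25 + 0 + 110.25 = 130.5
|uN4|² = (6−13)² + (1−8.5)² + (17.5−11)² = 49 + 56.25 + 42.25 = 147.5
130.5 < 147.5, so N6 is closer.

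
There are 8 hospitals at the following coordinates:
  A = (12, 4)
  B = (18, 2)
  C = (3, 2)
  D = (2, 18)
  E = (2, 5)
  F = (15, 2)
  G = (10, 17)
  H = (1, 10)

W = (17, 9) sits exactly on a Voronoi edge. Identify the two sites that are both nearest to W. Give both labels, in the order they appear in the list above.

A and B

Squared distances from W to each site:
|WA|² = (17−12)² + (9−4)² = 25 + 25 = 50
|WB|² = (17−18)² + (9−2)² = 1 + 49 = 50
|WC|² = (17−3)² + (9−2)² = 196 + 49 = 245
|WD|² = (17−2)² + (9−18)² = 225 + 81 = 306
|WE|² = (17−2)² + (9−5)² = 225 + 16 = 241
|WF|² = (17−15)² + (9−2)² = 4 + 49 = 53
|WG|² = (17−10)² + (9−17)² = 49 + 64 = 113
|WH|² = (17−1)² + (9−10)² = 256 + 1 = 257
W is equidistant from A and B (both at squared distance 50), and every other site is strictly farther — so W lies on the A–B Voronoi edge.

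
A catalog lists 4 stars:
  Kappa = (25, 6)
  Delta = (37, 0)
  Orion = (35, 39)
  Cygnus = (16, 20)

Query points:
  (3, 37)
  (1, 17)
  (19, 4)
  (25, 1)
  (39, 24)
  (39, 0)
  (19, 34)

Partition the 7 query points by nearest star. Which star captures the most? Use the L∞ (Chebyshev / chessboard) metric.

Cygnus

(3, 37) — d to each: Kappa:31, Delta:37, Orion:32, Cygnus:17 → nearest is Cygnus
(1, 17) — d to each: Kappa:24, Delta:36, Orion:34, Cygnus:15 → nearest is Cygnus
(19, 4) — d to each: Kappa:6, Delta:18, Orion:35, Cygnus:16 → nearest is Kappa
(25, 1) — d to each: Kappa:5, Delta:12, Orion:38, Cygnus:19 → nearest is Kappa
(39, 24) — d to each: Kappa:18, Delta:24, Orion:15, Cygnus:23 → nearest is Orion
(39, 0) — d to each: Kappa:14, Delta:2, Orion:39, Cygnus:23 → nearest is Delta
(19, 34) — d to each: Kappa:28, Delta:34, Orion:16, Cygnus:14 → nearest is Cygnus
Tally — Kappa:2, Delta:1, Orion:1, Cygnus:3. Cygnus captures the most (3).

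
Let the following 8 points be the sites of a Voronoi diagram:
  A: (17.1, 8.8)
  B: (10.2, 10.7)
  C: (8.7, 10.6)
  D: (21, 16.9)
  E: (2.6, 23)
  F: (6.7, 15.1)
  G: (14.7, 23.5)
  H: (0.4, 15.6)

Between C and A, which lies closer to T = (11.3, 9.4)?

Compare squared distances:
|TC|² = (11.3−8.7)² + (9.4−10.6)² = 6.76 + 1.44 = 8.2
|TA|² = (11.3−17.1)² + (9.4−8.8)² = 33.64 + 0.36 = 34
8.2 < 34, so C is closer.

C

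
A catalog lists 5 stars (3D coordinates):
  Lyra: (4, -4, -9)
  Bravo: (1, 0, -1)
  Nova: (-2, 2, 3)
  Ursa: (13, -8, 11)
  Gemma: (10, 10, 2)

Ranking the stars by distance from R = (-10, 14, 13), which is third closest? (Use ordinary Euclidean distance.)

Compare squared distances (the ordering matches that of the actual distances):
d²(R, Lyra) = (-10−4)² + (14−(-4))² + (13−(-9))² = 196 + 324 + 484 = 1004
d²(R, Bravo) = (-10−1)² + (14−0)² + (13−(-1))² = 121 + 196 + 196 = 513
d²(R, Nova) = (-10−(-2))² + (14−2)² + (13−3)² = 64 + 144 + 100 = 308
d²(R, Ursa) = (-10−13)² + (14−(-8))² + (13−11)² = 529 + 484 + 4 = 1017
d²(R, Gemma) = (-10−10)² + (14−10)² + (13−2)² = 400 + 16 + 121 = 537
Sorted ascending: Nova, Bravo, Gemma, Lyra, … — the third-nearest is Gemma.

Gemma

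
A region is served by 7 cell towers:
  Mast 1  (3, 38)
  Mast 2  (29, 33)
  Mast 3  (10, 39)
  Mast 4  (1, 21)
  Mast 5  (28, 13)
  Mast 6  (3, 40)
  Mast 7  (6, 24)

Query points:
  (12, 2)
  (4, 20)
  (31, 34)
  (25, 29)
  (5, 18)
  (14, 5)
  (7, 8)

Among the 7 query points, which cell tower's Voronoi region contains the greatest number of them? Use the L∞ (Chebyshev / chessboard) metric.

Mast 4

(12, 2) — d to each: Mast 1:36, Mast 2:31, Mast 3:37, Mast 4:19, Mast 5:16, Mast 6:38, Mast 7:22 → nearest is Mast 5
(4, 20) — d to each: Mast 1:18, Mast 2:25, Mast 3:19, Mast 4:3, Mast 5:24, Mast 6:20, Mast 7:4 → nearest is Mast 4
(31, 34) — d to each: Mast 1:28, Mast 2:2, Mast 3:21, Mast 4:30, Mast 5:21, Mast 6:28, Mast 7:25 → nearest is Mast 2
(25, 29) — d to each: Mast 1:22, Mast 2:4, Mast 3:15, Mast 4:24, Mast 5:16, Mast 6:22, Mast 7:19 → nearest is Mast 2
(5, 18) — d to each: Mast 1:20, Mast 2:24, Mast 3:21, Mast 4:4, Mast 5:23, Mast 6:22, Mast 7:6 → nearest is Mast 4
(14, 5) — d to each: Mast 1:33, Mast 2:28, Mast 3:34, Mast 4:16, Mast 5:14, Mast 6:35, Mast 7:19 → nearest is Mast 5
(7, 8) — d to each: Mast 1:30, Mast 2:25, Mast 3:31, Mast 4:13, Mast 5:21, Mast 6:32, Mast 7:16 → nearest is Mast 4
Tally — Mast 2:2, Mast 4:3, Mast 5:2. Mast 4 captures the most (3).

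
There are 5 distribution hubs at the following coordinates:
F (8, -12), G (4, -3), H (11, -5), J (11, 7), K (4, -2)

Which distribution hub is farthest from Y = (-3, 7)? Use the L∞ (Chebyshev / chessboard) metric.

F

d(Y,F) = max(11, 19) = 19
d(Y,G) = max(7, 10) = 10
d(Y,H) = max(14, 12) = 14
d(Y,J) = max(14, 0) = 14
d(Y,K) = max(7, 9) = 9
The largest is to F.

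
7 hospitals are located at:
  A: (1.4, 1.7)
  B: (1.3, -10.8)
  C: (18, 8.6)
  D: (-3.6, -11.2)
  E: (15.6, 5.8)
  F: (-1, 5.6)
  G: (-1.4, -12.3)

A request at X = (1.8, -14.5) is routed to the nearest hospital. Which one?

B

Since √ is increasing, it suffices to compare squared distances:
|XA|² = (1.8−1.4)² + (-14.5−1.7)² = 0.16 + 262.44 = 262.6
|XB|² = (1.8−1.3)² + (-14.5−(-10.8))² = 0.25 + 13.69 = 13.94
|XC|² = (1.8−18)² + (-14.5−8.6)² = 262.44 + 533.61 = 796.05
|XD|² = (1.8−(-3.6))² + (-14.5−(-11.2))² = 29.16 + 10.89 = 40.05
|XE|² = (1.8−15.6)² + (-14.5−5.8)² = 190.44 + 412.09 = 602.53
|XF|² = (1.8−(-1))² + (-14.5−5.6)² = 7.84 + 404.01 = 411.85
|XG|² = (1.8−(-1.4))² + (-14.5−(-12.3))² = 10.24 + 4.84 = 15.08
Minimum is at B.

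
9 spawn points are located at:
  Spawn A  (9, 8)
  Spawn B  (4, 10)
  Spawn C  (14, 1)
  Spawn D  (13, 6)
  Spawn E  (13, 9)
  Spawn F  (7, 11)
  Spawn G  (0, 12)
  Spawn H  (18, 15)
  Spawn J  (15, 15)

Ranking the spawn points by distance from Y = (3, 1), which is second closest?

Spawn A

Since √ is increasing, it suffices to compare squared distances:
d²(Y, Spawn A) = (3−9)² + (1−8)² = 36 + 49 = 85
d²(Y, Spawn B) = (3−4)² + (1−10)² = 1 + 81 = 82
d²(Y, Spawn C) = (3−14)² + (1−1)² = 121 + 0 = 121
d²(Y, Spawn D) = (3−13)² + (1−6)² = 100 + 25 = 125
d²(Y, Spawn E) = (3−13)² + (1−9)² = 100 + 64 = 164
d²(Y, Spawn F) = (3−7)² + (1−11)² = 16 + 100 = 116
d²(Y, Spawn G) = (3−0)² + (1−12)² = 9 + 121 = 130
d²(Y, Spawn H) = (3−18)² + (1−15)² = 225 + 196 = 421
d²(Y, Spawn J) = (3−15)² + (1−15)² = 144 + 196 = 340
Sorted ascending: Spawn B, Spawn A, Spawn F, … — the second-nearest is Spawn A.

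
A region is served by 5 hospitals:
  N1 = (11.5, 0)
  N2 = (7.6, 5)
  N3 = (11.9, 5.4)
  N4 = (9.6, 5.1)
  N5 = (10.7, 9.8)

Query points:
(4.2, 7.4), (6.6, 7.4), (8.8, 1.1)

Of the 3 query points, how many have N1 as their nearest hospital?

(4.2, 7.4) — d² to each: N1:108.05, N2:17.32, N3:63.29, N4:34.45, N5:48.01 → nearest is N2
(6.6, 7.4) — d² to each: N1:78.77, N2:6.76, N3:32.09, N4:14.29, N5:22.57 → nearest is N2
(8.8, 1.1) — d² to each: N1:8.5, N2:16.65, N3:28.1, N4:16.64, N5:79.3 → nearest is N1
1 of the 3 points has N1 as nearest.

1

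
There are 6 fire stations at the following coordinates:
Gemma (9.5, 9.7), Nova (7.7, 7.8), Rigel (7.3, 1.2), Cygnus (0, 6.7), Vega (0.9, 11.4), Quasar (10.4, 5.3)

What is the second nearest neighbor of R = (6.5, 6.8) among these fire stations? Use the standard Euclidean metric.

Gemma

Squared Euclidean distances:
d²(R, Gemma) = (6.5−9.5)² + (6.8−9.7)² = 9 + 8.41 = 17.41
d²(R, Nova) = (6.5−7.7)² + (6.8−7.8)² = 1.44 + 1 = 2.44
d²(R, Rigel) = (6.5−7.3)² + (6.8−1.2)² = 0.64 + 31.36 = 32
d²(R, Cygnus) = (6.5−0)² + (6.8−6.7)² = 42.25 + 0.01 = 42.26
d²(R, Vega) = (6.5−0.9)² + (6.8−11.4)² = 31.36 + 21.16 = 52.52
d²(R, Quasar) = (6.5−10.4)² + (6.8−5.3)² = 15.21 + 2.25 = 17.46
Sorted ascending: Nova, Gemma, Quasar, … — the second-nearest is Gemma.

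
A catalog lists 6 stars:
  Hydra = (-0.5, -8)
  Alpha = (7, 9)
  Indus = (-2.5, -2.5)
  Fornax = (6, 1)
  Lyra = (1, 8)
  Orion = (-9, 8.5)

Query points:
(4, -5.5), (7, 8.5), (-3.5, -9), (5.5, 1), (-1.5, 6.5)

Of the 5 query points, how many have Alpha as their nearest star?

1

(4, -5.5) — d² to each: Hydra:26.5, Alpha:219.25, Indus:51.25, Fornax:46.25, Lyra:191.25, Orion:365 → nearest is Hydra
(7, 8.5) — d² to each: Hydra:328.5, Alpha:0.25, Indus:211.25, Fornax:57.25, Lyra:36.25, Orion:256 → nearest is Alpha
(-3.5, -9) — d² to each: Hydra:10, Alpha:434.25, Indus:43.25, Fornax:190.25, Lyra:309.25, Orion:336.5 → nearest is Hydra
(5.5, 1) — d² to each: Hydra:117, Alpha:66.25, Indus:76.25, Fornax:0.25, Lyra:69.25, Orion:266.5 → nearest is Fornax
(-1.5, 6.5) — d² to each: Hydra:211.25, Alpha:78.5, Indus:82, Fornax:86.5, Lyra:8.5, Orion:60.25 → nearest is Lyra
1 of the 5 points has Alpha as nearest.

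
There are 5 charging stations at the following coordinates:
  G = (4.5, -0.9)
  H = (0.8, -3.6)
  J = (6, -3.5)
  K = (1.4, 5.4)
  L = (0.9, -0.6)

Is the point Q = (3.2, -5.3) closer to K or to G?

G

Compare squared distances:
|QK|² = (3.2−1.4)² + (-5.3−5.4)² = 3.24 + 114.49 = 117.73
|QG|² = (3.2−4.5)² + (-5.3−(-0.9))² = 1.69 + 19.36 = 21.05
117.73 > 21.05, so G is closer.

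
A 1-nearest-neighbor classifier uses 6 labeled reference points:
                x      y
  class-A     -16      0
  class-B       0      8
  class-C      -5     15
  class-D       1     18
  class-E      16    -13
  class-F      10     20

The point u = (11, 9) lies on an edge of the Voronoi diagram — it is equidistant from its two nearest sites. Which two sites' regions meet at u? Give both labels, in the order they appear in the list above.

Squared distances from u to each site:
d²(u, class-A) = (11−(-16))² + (9−0)² = 729 + 81 = 810
d²(u, class-B) = (11−0)² + (9−8)² = 121 + 1 = 122
d²(u, class-C) = (11−(-5))² + (9−15)² = 256 + 36 = 292
d²(u, class-D) = (11−1)² + (9−18)² = 100 + 81 = 181
d²(u, class-E) = (11−16)² + (9−(-13))² = 25 + 484 = 509
d²(u, class-F) = (11−10)² + (9−20)² = 1 + 121 = 122
u is equidistant from class-B and class-F (both at squared distance 122), and every other site is strictly farther — so u lies on the class-B–class-F Voronoi edge.

class-B and class-F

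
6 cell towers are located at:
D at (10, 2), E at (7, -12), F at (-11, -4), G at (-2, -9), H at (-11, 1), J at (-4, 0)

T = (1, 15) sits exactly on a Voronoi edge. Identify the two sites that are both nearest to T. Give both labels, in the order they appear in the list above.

Squared distances from T to each site:
|TD|² = (1−10)² + (15−2)² = 81 + 169 = 250
|TE|² = (1−7)² + (15−(-12))² = 36 + 729 = 765
|TF|² = (1−(-11))² + (15−(-4))² = 144 + 361 = 505
|TG|² = (1−(-2))² + (15−(-9))² = 9 + 576 = 585
|TH|² = (1−(-11))² + (15−1)² = 144 + 196 = 340
|TJ|² = (1−(-4))² + (15−0)² = 25 + 225 = 250
T is equidistant from D and J (both at squared distance 250), and every other site is strictly farther — so T lies on the D–J Voronoi edge.

D and J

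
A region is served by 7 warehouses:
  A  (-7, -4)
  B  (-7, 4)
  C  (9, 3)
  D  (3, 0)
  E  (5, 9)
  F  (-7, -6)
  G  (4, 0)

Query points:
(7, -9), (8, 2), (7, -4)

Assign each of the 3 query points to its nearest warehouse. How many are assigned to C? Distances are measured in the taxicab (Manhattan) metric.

(7, -9) — d to each: A:19, B:27, C:14, D:13, E:20, F:17, G:12 → nearest is G
(8, 2) — d to each: A:21, B:17, C:2, D:7, E:10, F:23, G:6 → nearest is C
(7, -4) — d to each: A:14, B:22, C:9, D:8, E:15, F:16, G:7 → nearest is G
1 of the 3 points has C as nearest.

1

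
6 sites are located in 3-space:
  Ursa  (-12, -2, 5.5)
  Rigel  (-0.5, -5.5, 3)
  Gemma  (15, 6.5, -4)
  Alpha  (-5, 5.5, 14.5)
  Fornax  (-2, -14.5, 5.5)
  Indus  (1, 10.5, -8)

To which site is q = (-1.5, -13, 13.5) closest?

Fornax

Compare squared distances (the ordering matches that of the actual distances):
d²(q, Ursa) = (-1.5−(-12))² + (-13−(-2))² + (13.5−5.5)² = 110.25 + 121 + 64 = 295.25
d²(q, Rigel) = (-1.5−(-0.5))² + (-13−(-5.5))² + (13.5−3)² = 1 + 56.25 + 110.25 = 167.5
d²(q, Gemma) = (-1.5−15)² + (-13−6.5)² + (13.5−(-4))² = 272.25 + 380.25 + 306.25 = 958.75
d²(q, Alpha) = (-1.5−(-5))² + (-13−5.5)² + (13.5−14.5)² = 12.25 + 342.25 + 1 = 355.5
d²(q, Fornax) = (-1.5−(-2))² + (-13−(-14.5))² + (13.5−5.5)² = 0.25 + 2.25 + 64 = 66.5
d²(q, Indus) = (-1.5−1)² + (-13−10.5)² + (13.5−(-8))² = 6.25 + 552.25 + 462.25 = 1020.75
Minimum is at Fornax.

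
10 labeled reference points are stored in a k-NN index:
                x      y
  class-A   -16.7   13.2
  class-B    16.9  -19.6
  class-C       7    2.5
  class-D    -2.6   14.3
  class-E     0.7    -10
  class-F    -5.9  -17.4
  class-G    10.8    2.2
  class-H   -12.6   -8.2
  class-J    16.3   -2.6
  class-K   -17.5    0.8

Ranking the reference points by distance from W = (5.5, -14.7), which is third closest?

Compare squared distances (the ordering matches that of the actual distances):
d²(W, class-A) = (5.5−(-16.7))² + (-14.7−13.2)² = 492.84 + 778.41 = 1271.25
d²(W, class-B) = (5.5−16.9)² + (-14.7−(-19.6))² = 129.96 + 24.01 = 153.97
d²(W, class-C) = (5.5−7)² + (-14.7−2.5)² = 2.25 + 295.84 = 298.09
d²(W, class-D) = (5.5−(-2.6))² + (-14.7−14.3)² = 65.61 + 841 = 906.61
d²(W, class-E) = (5.5−0.7)² + (-14.7−(-10))² = 23.04 + 22.09 = 45.13
d²(W, class-F) = (5.5−(-5.9))² + (-14.7−(-17.4))² = 129.96 + 7.29 = 137.25
d²(W, class-G) = (5.5−10.8)² + (-14.7−2.2)² = 28.09 + 285.61 = 313.7
d²(W, class-H) = (5.5−(-12.6))² + (-14.7−(-8.2))² = 327.61 + 42.25 = 369.86
d²(W, class-J) = (5.5−16.3)² + (-14.7−(-2.6))² = 116.64 + 146.41 = 263.05
d²(W, class-K) = (5.5−(-17.5))² + (-14.7−0.8)² = 529 + 240.25 = 769.25
Sorted ascending: class-E, class-F, class-B, class-J, … — the third-nearest is class-B.

class-B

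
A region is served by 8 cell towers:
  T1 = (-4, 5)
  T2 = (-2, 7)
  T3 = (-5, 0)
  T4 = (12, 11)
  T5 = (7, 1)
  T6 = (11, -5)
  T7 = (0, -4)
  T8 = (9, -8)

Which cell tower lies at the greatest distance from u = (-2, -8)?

Since √ is increasing, it suffices to compare squared distances:
|uT1|² = 4 + 169 = 173
|uT2|² = 0 + 225 = 225
|uT3|² = 9 + 64 = 73
|uT4|² = 196 + 361 = 557
|uT5|² = 81 + 81 = 162
|uT6|² = 169 + 9 = 178
|uT7|² = 4 + 16 = 20
|uT8|² = 121 + 0 = 121
The largest is to T4.

T4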